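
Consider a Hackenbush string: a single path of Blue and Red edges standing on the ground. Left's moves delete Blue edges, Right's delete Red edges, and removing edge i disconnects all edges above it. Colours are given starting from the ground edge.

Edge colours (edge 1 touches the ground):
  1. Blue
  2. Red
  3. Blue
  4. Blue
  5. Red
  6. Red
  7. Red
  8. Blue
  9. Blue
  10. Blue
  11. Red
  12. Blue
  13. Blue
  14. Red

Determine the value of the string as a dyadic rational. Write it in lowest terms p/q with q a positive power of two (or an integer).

Prefix values for Blue Red Blue Blue Red Red Red Blue Blue Blue Red Blue Blue Red via {L|R} + simplicity:
B: Left { 0 }, Right { ∅ } => simplest 1
BR: Left { 0 }, Right { 1 } => simplest 1/2
BRB: Left { 0,1/2 }, Right { 1 } => simplest 3/4
BRBB: Left { 0,1/2,3/4 }, Right { 1 } => simplest 7/8
BRBBR: Left { 0,1/2,3/4 }, Right { 7/8,1 } => simplest 13/16
BRBBRR: Left { 0,1/2,3/4 }, Right { 13/16,7/8,1 } => simplest 25/32
BRBBRRR: Left { 0,1/2,3/4 }, Right { 25/32,13/16,7/8,1 } => simplest 49/64
BRBBRRRB: Left { 0,1/2,3/4,49/64 }, Right { 25/32,13/16,7/8,1 } => simplest 99/128
BRBBRRRBB: Left { 0,1/2,3/4,49/64,99/128 }, Right { 25/32,13/16,7/8,1 } => simplest 199/256
BRBBRRRBBB: Left { 0,1/2,3/4,49/64,99/128,199/256 }, Right { 25/32,13/16,7/8,1 } => simplest 399/512
BRBBRRRBBBR: Left { 0,1/2,3/4,49/64,99/128,199/256 }, Right { 399/512,25/32,13/16,7/8,1 } => simplest 797/1024
BRBBRRRBBBRB: Left { 0,1/2,3/4,49/64,99/128,199/256,797/1024 }, Right { 399/512,25/32,13/16,7/8,1 } => simplest 1595/2048
BRBBRRRBBBRBB: Left { 0,1/2,3/4,49/64,99/128,199/256,797/1024,1595/2048 }, Right { 399/512,25/32,13/16,7/8,1 } => simplest 3191/4096
BRBBRRRBBBRBBR: Left { 0,1/2,3/4,49/64,99/128,199/256,797/1024,1595/2048 }, Right { 3191/4096,399/512,25/32,13/16,7/8,1 } => simplest 6381/8192

6381/8192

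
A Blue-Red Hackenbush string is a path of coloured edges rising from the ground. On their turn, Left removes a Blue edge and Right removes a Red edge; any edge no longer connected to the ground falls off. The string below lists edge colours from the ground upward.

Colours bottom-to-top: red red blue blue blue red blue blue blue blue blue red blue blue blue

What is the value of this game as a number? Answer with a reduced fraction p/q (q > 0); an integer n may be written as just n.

-9233/8192

step 1: add red to get r; options L={ (no moves) } R={ 0 } — -1
step 2: add red to get rr; options L={ (no moves) } R={ -1; 0 } — -2
step 3: add blue to get rrb; options L={ -2 } R={ -1; 0 } — -3/2
step 4: add blue to get rrbb; options L={ -2; -3/2 } R={ -1; 0 } — -5/4
step 5: add blue to get rrbbb; options L={ -2; -3/2; -5/4 } R={ -1; 0 } — -9/8
step 6: add red to get rrbbbr; options L={ -2; -3/2; -5/4 } R={ -9/8; -1; 0 } — -19/16
step 7: add blue to get rrbbbrb; options L={ -2; -3/2; -5/4; -19/16 } R={ -9/8; -1; 0 } — -37/32
step 8: add blue to get rrbbbrbb; options L={ -2; -3/2; -5/4; -19/16; -37/32 } R={ -9/8; -1; 0 } — -73/64
step 9: add blue to get rrbbbrbbb; options L={ -2; -3/2; -5/4; -19/16; -37/32; -73/64 } R={ -9/8; -1; 0 } — -145/128
step 10: add blue to get rrbbbrbbbb; options L={ -2; -3/2; -5/4; -19/16; -37/32; -73/64; -145/128 } R={ -9/8; -1; 0 } — -289/256
step 11: add blue to get rrbbbrbbbbb; options L={ -2; -3/2; -5/4; -19/16; -37/32; -73/64; -145/128; -289/256 } R={ -9/8; -1; 0 } — -577/512
step 12: add red to get rrbbbrbbbbbr; options L={ -2; -3/2; -5/4; -19/16; -37/32; -73/64; -145/128; -289/256 } R={ -577/512; -9/8; -1; 0 } — -1155/1024
step 13: add blue to get rrbbbrbbbbbrb; options L={ -2; -3/2; -5/4; -19/16; -37/32; -73/64; -145/128; -289/256; -1155/1024 } R={ -577/512; -9/8; -1; 0 } — -2309/2048
step 14: add blue to get rrbbbrbbbbbrbb; options L={ -2; -3/2; -5/4; -19/16; -37/32; -73/64; -145/128; -289/256; -1155/1024; -2309/2048 } R={ -577/512; -9/8; -1; 0 } — -4617/4096
step 15: add blue to get rrbbbrbbbbbrbbb; options L={ -2; -3/2; -5/4; -19/16; -37/32; -73/64; -145/128; -289/256; -1155/1024; -2309/2048; -4617/4096 } R={ -577/512; -9/8; -1; 0 } — -9233/8192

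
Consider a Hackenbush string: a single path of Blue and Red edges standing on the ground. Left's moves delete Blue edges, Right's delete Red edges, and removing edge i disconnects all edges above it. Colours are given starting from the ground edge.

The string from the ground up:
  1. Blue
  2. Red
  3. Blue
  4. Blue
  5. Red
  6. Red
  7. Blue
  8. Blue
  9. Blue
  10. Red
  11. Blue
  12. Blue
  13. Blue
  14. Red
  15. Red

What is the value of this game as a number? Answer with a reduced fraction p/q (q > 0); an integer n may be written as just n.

13241/16384

val_1 [B]  L=[0]  R=[none]  gives 1
val_2 [BR]  L=[0]  R=[1]  gives 1/2
val_3 [BRB]  L=[0; 1/2]  R=[1]  gives 3/4
val_4 [BRBB]  L=[0; 1/2; 3/4]  R=[1]  gives 7/8
val_5 [BRBBR]  L=[0; 1/2; 3/4]  R=[7/8; 1]  gives 13/16
val_6 [BRBBRR]  L=[0; 1/2; 3/4]  R=[13/16; 7/8; 1]  gives 25/32
val_7 [BRBBRRB]  L=[0; 1/2; 3/4; 25/32]  R=[13/16; 7/8; 1]  gives 51/64
val_8 [BRBBRRBB]  L=[0; 1/2; 3/4; 25/32; 51/64]  R=[13/16; 7/8; 1]  gives 103/128
val_9 [BRBBRRBBB]  L=[0; 1/2; 3/4; 25/32; 51/64; 103/128]  R=[13/16; 7/8; 1]  gives 207/256
val_10 [BRBBRRBBBR]  L=[0; 1/2; 3/4; 25/32; 51/64; 103/128]  R=[207/256; 13/16; 7/8; 1]  gives 413/512
val_11 [BRBBRRBBBRB]  L=[0; 1/2; 3/4; 25/32; 51/64; 103/128; 413/512]  R=[207/256; 13/16; 7/8; 1]  gives 827/1024
val_12 [BRBBRRBBBRBB]  L=[0; 1/2; 3/4; 25/32; 51/64; 103/128; 413/512; 827/1024]  R=[207/256; 13/16; 7/8; 1]  gives 1655/2048
val_13 [BRBBRRBBBRBBB]  L=[0; 1/2; 3/4; 25/32; 51/64; 103/128; 413/512; 827/1024; 1655/2048]  R=[207/256; 13/16; 7/8; 1]  gives 3311/4096
val_14 [BRBBRRBBBRBBBR]  L=[0; 1/2; 3/4; 25/32; 51/64; 103/128; 413/512; 827/1024; 1655/2048]  R=[3311/4096; 207/256; 13/16; 7/8; 1]  gives 6621/8192
val_15 [BRBBRRBBBRBBBRR]  L=[0; 1/2; 3/4; 25/32; 51/64; 103/128; 413/512; 827/1024; 1655/2048]  R=[6621/8192; 3311/4096; 207/256; 13/16; 7/8; 1]  gives 13241/16384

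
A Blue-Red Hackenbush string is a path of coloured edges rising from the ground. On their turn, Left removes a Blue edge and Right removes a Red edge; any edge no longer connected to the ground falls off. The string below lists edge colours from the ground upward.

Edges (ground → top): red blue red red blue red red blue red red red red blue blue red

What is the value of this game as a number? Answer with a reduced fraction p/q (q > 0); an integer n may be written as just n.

-14067/16384

Recurse on prefixes of the 15-edge string red blue red red blue red red blue red red red red blue blue red:
step 1: add red to get r; options L={ (no moves) } R={ 0 } = -1
step 2: add blue to get rb; options L={ -1 } R={ 0 } = -1/2
step 3: add red to get rbr; options L={ -1 } R={ -1/2 0 } = -3/4
step 4: add red to get rbrr; options L={ -1 } R={ -3/4 -1/2 0 } = -7/8
step 5: add blue to get rbrrb; options L={ -1 -7/8 } R={ -3/4 -1/2 0 } = -13/16
step 6: add red to get rbrrbr; options L={ -1 -7/8 } R={ -13/16 -3/4 -1/2 0 } = -27/32
step 7: add red to get rbrrbrr; options L={ -1 -7/8 } R={ -27/32 -13/16 -3/4 -1/2 0 } = -55/64
step 8: add blue to get rbrrbrrb; options L={ -1 -7/8 -55/64 } R={ -27/32 -13/16 -3/4 -1/2 0 } = -109/128
step 9: add red to get rbrrbrrbr; options L={ -1 -7/8 -55/64 } R={ -109/128 -27/32 -13/16 -3/4 -1/2 0 } = -219/256
step 10: add red to get rbrrbrrbrr; options L={ -1 -7/8 -55/64 } R={ -219/256 -109/128 -27/32 -13/16 -3/4 -1/2 0 } = -439/512
step 11: add red to get rbrrbrrbrrr; options L={ -1 -7/8 -55/64 } R={ -439/512 -219/256 -109/128 -27/32 -13/16 -3/4 -1/2 0 } = -879/1024
step 12: add red to get rbrrbrrbrrrr; options L={ -1 -7/8 -55/64 } R={ -879/1024 -439/512 -219/256 -109/128 -27/32 -13/16 -3/4 -1/2 0 } = -1759/2048
step 13: add blue to get rbrrbrrbrrrrb; options L={ -1 -7/8 -55/64 -1759/2048 } R={ -879/1024 -439/512 -219/256 -109/128 -27/32 -13/16 -3/4 -1/2 0 } = -3517/4096
step 14: add blue to get rbrrbrrbrrrrbb; options L={ -1 -7/8 -55/64 -1759/2048 -3517/4096 } R={ -879/1024 -439/512 -219/256 -109/128 -27/32 -13/16 -3/4 -1/2 0 } = -7033/8192
step 15: add red to get rbrrbrrbrrrrbbr; options L={ -1 -7/8 -55/64 -1759/2048 -3517/4096 } R={ -7033/8192 -879/1024 -439/512 -219/256 -109/128 -27/32 -13/16 -3/4 -1/2 0 } = -14067/16384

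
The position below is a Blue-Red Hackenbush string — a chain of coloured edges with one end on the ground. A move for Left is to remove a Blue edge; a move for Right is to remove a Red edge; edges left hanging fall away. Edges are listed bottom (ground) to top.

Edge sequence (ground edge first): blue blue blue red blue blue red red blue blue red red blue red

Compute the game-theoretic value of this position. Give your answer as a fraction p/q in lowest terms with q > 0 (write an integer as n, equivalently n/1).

5733/2048

step 1: add blue to get b; options L={ 0 } R={ ∅ } gives 1
step 2: add blue to get bb; options L={ 0, 1 } R={ ∅ } gives 2
step 3: add blue to get bbb; options L={ 0, 1, 2 } R={ ∅ } gives 3
step 4: add red to get bbbr; options L={ 0, 1, 2 } R={ 3 } gives 5/2
step 5: add blue to get bbbrb; options L={ 0, 1, 2, 5/2 } R={ 3 } gives 11/4
step 6: add blue to get bbbrbb; options L={ 0, 1, 2, 5/2, 11/4 } R={ 3 } gives 23/8
step 7: add red to get bbbrbbr; options L={ 0, 1, 2, 5/2, 11/4 } R={ 23/8, 3 } gives 45/16
step 8: add red to get bbbrbbrr; options L={ 0, 1, 2, 5/2, 11/4 } R={ 45/16, 23/8, 3 } gives 89/32
step 9: add blue to get bbbrbbrrb; options L={ 0, 1, 2, 5/2, 11/4, 89/32 } R={ 45/16, 23/8, 3 } gives 179/64
step 10: add blue to get bbbrbbrrbb; options L={ 0, 1, 2, 5/2, 11/4, 89/32, 179/64 } R={ 45/16, 23/8, 3 } gives 359/128
step 11: add red to get bbbrbbrrbbr; options L={ 0, 1, 2, 5/2, 11/4, 89/32, 179/64 } R={ 359/128, 45/16, 23/8, 3 } gives 717/256
step 12: add red to get bbbrbbrrbbrr; options L={ 0, 1, 2, 5/2, 11/4, 89/32, 179/64 } R={ 717/256, 359/128, 45/16, 23/8, 3 } gives 1433/512
step 13: add blue to get bbbrbbrrbbrrb; options L={ 0, 1, 2, 5/2, 11/4, 89/32, 179/64, 1433/512 } R={ 717/256, 359/128, 45/16, 23/8, 3 } gives 2867/1024
step 14: add red to get bbbrbbrrbbrrbr; options L={ 0, 1, 2, 5/2, 11/4, 89/32, 179/64, 1433/512 } R={ 2867/1024, 717/256, 359/128, 45/16, 23/8, 3 } gives 5733/2048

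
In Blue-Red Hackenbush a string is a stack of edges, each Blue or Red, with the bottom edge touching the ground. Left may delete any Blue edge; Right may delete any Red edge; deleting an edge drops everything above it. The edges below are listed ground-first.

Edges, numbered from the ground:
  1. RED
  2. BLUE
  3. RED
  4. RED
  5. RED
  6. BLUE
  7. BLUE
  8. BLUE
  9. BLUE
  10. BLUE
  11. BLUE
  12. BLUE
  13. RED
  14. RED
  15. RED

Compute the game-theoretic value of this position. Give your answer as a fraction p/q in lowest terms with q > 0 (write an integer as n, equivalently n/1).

-14351/16384

G(R) = { · | 0 } -> -1
G(RB) = { -1 | 0 } -> -1/2
G(RBR) = { -1 | -1/2,0 } -> -3/4
G(RBRR) = { -1 | -3/4,-1/2,0 } -> -7/8
G(RBRRR) = { -1 | -7/8,-3/4,-1/2,0 } -> -15/16
G(RBRRRB) = { -1,-15/16 | -7/8,-3/4,-1/2,0 } -> -29/32
G(RBRRRBB) = { -1,-15/16,-29/32 | -7/8,-3/4,-1/2,0 } -> -57/64
G(RBRRRBBB) = { -1,-15/16,-29/32,-57/64 | -7/8,-3/4,-1/2,0 } -> -113/128
G(RBRRRBBBB) = { -1,-15/16,-29/32,-57/64,-113/128 | -7/8,-3/4,-1/2,0 } -> -225/256
G(RBRRRBBBBB) = { -1,-15/16,-29/32,-57/64,-113/128,-225/256 | -7/8,-3/4,-1/2,0 } -> -449/512
G(RBRRRBBBBBB) = { -1,-15/16,-29/32,-57/64,-113/128,-225/256,-449/512 | -7/8,-3/4,-1/2,0 } -> -897/1024
G(RBRRRBBBBBBB) = { -1,-15/16,-29/32,-57/64,-113/128,-225/256,-449/512,-897/1024 | -7/8,-3/4,-1/2,0 } -> -1793/2048
G(RBRRRBBBBBBBR) = { -1,-15/16,-29/32,-57/64,-113/128,-225/256,-449/512,-897/1024 | -1793/2048,-7/8,-3/4,-1/2,0 } -> -3587/4096
G(RBRRRBBBBBBBRR) = { -1,-15/16,-29/32,-57/64,-113/128,-225/256,-449/512,-897/1024 | -3587/4096,-1793/2048,-7/8,-3/4,-1/2,0 } -> -7175/8192
G(RBRRRBBBBBBBRRR) = { -1,-15/16,-29/32,-57/64,-113/128,-225/256,-449/512,-897/1024 | -7175/8192,-3587/4096,-1793/2048,-7/8,-3/4,-1/2,0 } -> -14351/16384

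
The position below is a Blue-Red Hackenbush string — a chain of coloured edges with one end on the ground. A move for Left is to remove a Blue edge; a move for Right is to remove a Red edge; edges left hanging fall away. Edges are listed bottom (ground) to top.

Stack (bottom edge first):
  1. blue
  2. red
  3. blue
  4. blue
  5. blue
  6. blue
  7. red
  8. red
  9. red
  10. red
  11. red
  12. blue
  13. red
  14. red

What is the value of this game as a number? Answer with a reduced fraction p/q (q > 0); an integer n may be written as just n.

7689/8192

Prefix values for blue red blue blue blue blue red red red red red blue red red via {L|R} + simplicity:
edge 1 of 14 (blue): { 0 | · } so 1
edge 2 of 14 (red): { 0 | 1 } so 1/2
edge 3 of 14 (blue): { 0, 1/2 | 1 } so 3/4
edge 4 of 14 (blue): { 0, 1/2, 3/4 | 1 } so 7/8
edge 5 of 14 (blue): { 0, 1/2, 3/4, 7/8 | 1 } so 15/16
edge 6 of 14 (blue): { 0, 1/2, 3/4, 7/8, 15/16 | 1 } so 31/32
edge 7 of 14 (red): { 0, 1/2, 3/4, 7/8, 15/16 | 31/32, 1 } so 61/64
edge 8 of 14 (red): { 0, 1/2, 3/4, 7/8, 15/16 | 61/64, 31/32, 1 } so 121/128
edge 9 of 14 (red): { 0, 1/2, 3/4, 7/8, 15/16 | 121/128, 61/64, 31/32, 1 } so 241/256
edge 10 of 14 (red): { 0, 1/2, 3/4, 7/8, 15/16 | 241/256, 121/128, 61/64, 31/32, 1 } so 481/512
edge 11 of 14 (red): { 0, 1/2, 3/4, 7/8, 15/16 | 481/512, 241/256, 121/128, 61/64, 31/32, 1 } so 961/1024
edge 12 of 14 (blue): { 0, 1/2, 3/4, 7/8, 15/16, 961/1024 | 481/512, 241/256, 121/128, 61/64, 31/32, 1 } so 1923/2048
edge 13 of 14 (red): { 0, 1/2, 3/4, 7/8, 15/16, 961/1024 | 1923/2048, 481/512, 241/256, 121/128, 61/64, 31/32, 1 } so 3845/4096
edge 14 of 14 (red): { 0, 1/2, 3/4, 7/8, 15/16, 961/1024 | 3845/4096, 1923/2048, 481/512, 241/256, 121/128, 61/64, 31/32, 1 } so 7689/8192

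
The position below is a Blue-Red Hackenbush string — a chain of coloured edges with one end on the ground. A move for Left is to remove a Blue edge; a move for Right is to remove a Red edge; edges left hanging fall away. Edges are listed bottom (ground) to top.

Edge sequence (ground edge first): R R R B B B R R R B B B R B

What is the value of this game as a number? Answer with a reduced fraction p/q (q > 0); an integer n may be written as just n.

Build val(s[:k]) for k = 1..14, string s = R R R B B B R R R B B B R B.
val_1 [R]  L=[(no moves)]  R=[0]  => -1
val_2 [RR]  L=[(no moves)]  R=[-1 0]  => -2
val_3 [RRR]  L=[(no moves)]  R=[-2 -1 0]  => -3
val_4 [RRRB]  L=[-3]  R=[-2 -1 0]  => -5/2
val_5 [RRRBB]  L=[-3 -5/2]  R=[-2 -1 0]  => -9/4
val_6 [RRRBBB]  L=[-3 -5/2 -9/4]  R=[-2 -1 0]  => -17/8
val_7 [RRRBBBR]  L=[-3 -5/2 -9/4]  R=[-17/8 -2 -1 0]  => -35/16
val_8 [RRRBBBRR]  L=[-3 -5/2 -9/4]  R=[-35/16 -17/8 -2 -1 0]  => -71/32
val_9 [RRRBBBRRR]  L=[-3 -5/2 -9/4]  R=[-71/32 -35/16 -17/8 -2 -1 0]  => -143/64
val_10 [RRRBBBRRRB]  L=[-3 -5/2 -9/4 -143/64]  R=[-71/32 -35/16 -17/8 -2 -1 0]  => -285/128
val_11 [RRRBBBRRRBB]  L=[-3 -5/2 -9/4 -143/64 -285/128]  R=[-71/32 -35/16 -17/8 -2 -1 0]  => -569/256
val_12 [RRRBBBRRRBBB]  L=[-3 -5/2 -9/4 -143/64 -285/128 -569/256]  R=[-71/32 -35/16 -17/8 -2 -1 0]  => -1137/512
val_13 [RRRBBBRRRBBBR]  L=[-3 -5/2 -9/4 -143/64 -285/128 -569/256]  R=[-1137/512 -71/32 -35/16 -17/8 -2 -1 0]  => -2275/1024
val_14 [RRRBBBRRRBBBRB]  L=[-3 -5/2 -9/4 -143/64 -285/128 -569/256 -2275/1024]  R=[-1137/512 -71/32 -35/16 -17/8 -2 -1 0]  => -4549/2048

-4549/2048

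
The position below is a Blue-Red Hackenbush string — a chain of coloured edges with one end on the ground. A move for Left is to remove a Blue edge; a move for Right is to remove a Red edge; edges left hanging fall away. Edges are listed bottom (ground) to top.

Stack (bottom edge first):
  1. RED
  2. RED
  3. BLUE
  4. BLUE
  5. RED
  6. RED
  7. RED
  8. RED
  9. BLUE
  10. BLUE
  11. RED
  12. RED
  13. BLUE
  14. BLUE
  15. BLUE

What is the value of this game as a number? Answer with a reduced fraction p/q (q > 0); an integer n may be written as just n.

-12081/8192

1 of 15 · R · max L −∞ · min R 0 => -1
2 of 15 · RR · max L −∞ · min R -1 => -2
3 of 15 · RRB · max L -2 · min R -1 => -3/2
4 of 15 · RRBB · max L -3/2 · min R -1 => -5/4
5 of 15 · RRBBR · max L -3/2 · min R -5/4 => -11/8
6 of 15 · RRBBRR · max L -3/2 · min R -11/8 => -23/16
7 of 15 · RRBBRRR · max L -3/2 · min R -23/16 => -47/32
8 of 15 · RRBBRRRR · max L -3/2 · min R -47/32 => -95/64
9 of 15 · RRBBRRRRB · max L -95/64 · min R -47/32 => -189/128
10 of 15 · RRBBRRRRBB · max L -189/128 · min R -47/32 => -377/256
11 of 15 · RRBBRRRRBBR · max L -189/128 · min R -377/256 => -755/512
12 of 15 · RRBBRRRRBBRR · max L -189/128 · min R -755/512 => -1511/1024
13 of 15 · RRBBRRRRBBRRB · max L -1511/1024 · min R -755/512 => -3021/2048
14 of 15 · RRBBRRRRBBRRBB · max L -3021/2048 · min R -755/512 => -6041/4096
15 of 15 · RRBBRRRRBBRRBBB · max L -6041/4096 · min R -755/512 => -12081/8192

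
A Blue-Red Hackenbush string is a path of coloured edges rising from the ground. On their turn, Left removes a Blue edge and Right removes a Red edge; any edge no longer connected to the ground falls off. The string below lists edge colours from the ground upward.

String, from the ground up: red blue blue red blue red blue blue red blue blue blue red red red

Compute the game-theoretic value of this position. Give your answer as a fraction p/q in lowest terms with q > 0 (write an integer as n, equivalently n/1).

-5263/16384

Prefix values for red blue blue red blue red blue blue red blue blue blue red red red via {L|R} + simplicity:
edge 1 of 15 (red): { — | 0 } -> -1
edge 2 of 15 (blue): { -1 | 0 } -> -1/2
edge 3 of 15 (blue): { -1,-1/2 | 0 } -> -1/4
edge 4 of 15 (red): { -1,-1/2 | -1/4,0 } -> -3/8
edge 5 of 15 (blue): { -1,-1/2,-3/8 | -1/4,0 } -> -5/16
edge 6 of 15 (red): { -1,-1/2,-3/8 | -5/16,-1/4,0 } -> -11/32
edge 7 of 15 (blue): { -1,-1/2,-3/8,-11/32 | -5/16,-1/4,0 } -> -21/64
edge 8 of 15 (blue): { -1,-1/2,-3/8,-11/32,-21/64 | -5/16,-1/4,0 } -> -41/128
edge 9 of 15 (red): { -1,-1/2,-3/8,-11/32,-21/64 | -41/128,-5/16,-1/4,0 } -> -83/256
edge 10 of 15 (blue): { -1,-1/2,-3/8,-11/32,-21/64,-83/256 | -41/128,-5/16,-1/4,0 } -> -165/512
edge 11 of 15 (blue): { -1,-1/2,-3/8,-11/32,-21/64,-83/256,-165/512 | -41/128,-5/16,-1/4,0 } -> -329/1024
edge 12 of 15 (blue): { -1,-1/2,-3/8,-11/32,-21/64,-83/256,-165/512,-329/1024 | -41/128,-5/16,-1/4,0 } -> -657/2048
edge 13 of 15 (red): { -1,-1/2,-3/8,-11/32,-21/64,-83/256,-165/512,-329/1024 | -657/2048,-41/128,-5/16,-1/4,0 } -> -1315/4096
edge 14 of 15 (red): { -1,-1/2,-3/8,-11/32,-21/64,-83/256,-165/512,-329/1024 | -1315/4096,-657/2048,-41/128,-5/16,-1/4,0 } -> -2631/8192
edge 15 of 15 (red): { -1,-1/2,-3/8,-11/32,-21/64,-83/256,-165/512,-329/1024 | -2631/8192,-1315/4096,-657/2048,-41/128,-5/16,-1/4,0 } -> -5263/16384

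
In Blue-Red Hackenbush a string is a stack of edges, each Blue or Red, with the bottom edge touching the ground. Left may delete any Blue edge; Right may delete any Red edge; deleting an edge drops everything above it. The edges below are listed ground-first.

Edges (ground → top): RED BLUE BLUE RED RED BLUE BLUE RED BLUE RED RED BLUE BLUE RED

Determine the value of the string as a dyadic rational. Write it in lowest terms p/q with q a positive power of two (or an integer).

-3251/8192

R: Left { none }, Right { 0 } — simplest -1
RB: Left { -1 }, Right { 0 } — simplest -1/2
RBB: Left { -1, -1/2 }, Right { 0 } — simplest -1/4
RBBR: Left { -1, -1/2 }, Right { -1/4, 0 } — simplest -3/8
RBBRR: Left { -1, -1/2 }, Right { -3/8, -1/4, 0 } — simplest -7/16
RBBRRB: Left { -1, -1/2, -7/16 }, Right { -3/8, -1/4, 0 } — simplest -13/32
RBBRRBB: Left { -1, -1/2, -7/16, -13/32 }, Right { -3/8, -1/4, 0 } — simplest -25/64
RBBRRBBR: Left { -1, -1/2, -7/16, -13/32 }, Right { -25/64, -3/8, -1/4, 0 } — simplest -51/128
RBBRRBBRB: Left { -1, -1/2, -7/16, -13/32, -51/128 }, Right { -25/64, -3/8, -1/4, 0 } — simplest -101/256
RBBRRBBRBR: Left { -1, -1/2, -7/16, -13/32, -51/128 }, Right { -101/256, -25/64, -3/8, -1/4, 0 } — simplest -203/512
RBBRRBBRBRR: Left { -1, -1/2, -7/16, -13/32, -51/128 }, Right { -203/512, -101/256, -25/64, -3/8, -1/4, 0 } — simplest -407/1024
RBBRRBBRBRRB: Left { -1, -1/2, -7/16, -13/32, -51/128, -407/1024 }, Right { -203/512, -101/256, -25/64, -3/8, -1/4, 0 } — simplest -813/2048
RBBRRBBRBRRBB: Left { -1, -1/2, -7/16, -13/32, -51/128, -407/1024, -813/2048 }, Right { -203/512, -101/256, -25/64, -3/8, -1/4, 0 } — simplest -1625/4096
RBBRRBBRBRRBBR: Left { -1, -1/2, -7/16, -13/32, -51/128, -407/1024, -813/2048 }, Right { -1625/4096, -203/512, -101/256, -25/64, -3/8, -1/4, 0 } — simplest -3251/8192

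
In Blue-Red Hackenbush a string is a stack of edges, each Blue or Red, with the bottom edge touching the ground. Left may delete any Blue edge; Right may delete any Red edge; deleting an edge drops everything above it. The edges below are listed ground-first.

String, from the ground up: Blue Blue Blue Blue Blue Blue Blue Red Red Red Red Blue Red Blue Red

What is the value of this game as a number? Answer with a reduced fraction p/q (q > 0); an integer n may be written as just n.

edge 1 of 15 (Blue): { 0 |  } ⇒ 1
edge 2 of 15 (Blue): { 0; 1 |  } ⇒ 2
edge 3 of 15 (Blue): { 0; 1; 2 |  } ⇒ 3
edge 4 of 15 (Blue): { 0; 1; 2; 3 |  } ⇒ 4
edge 5 of 15 (Blue): { 0; 1; 2; 3; 4 |  } ⇒ 5
edge 6 of 15 (Blue): { 0; 1; 2; 3; 4; 5 |  } ⇒ 6
edge 7 of 15 (Blue): { 0; 1; 2; 3; 4; 5; 6 |  } ⇒ 7
edge 8 of 15 (Red): { 0; 1; 2; 3; 4; 5; 6 | 7 } ⇒ 13/2
edge 9 of 15 (Red): { 0; 1; 2; 3; 4; 5; 6 | 13/2; 7 } ⇒ 25/4
edge 10 of 15 (Red): { 0; 1; 2; 3; 4; 5; 6 | 25/4; 13/2; 7 } ⇒ 49/8
edge 11 of 15 (Red): { 0; 1; 2; 3; 4; 5; 6 | 49/8; 25/4; 13/2; 7 } ⇒ 97/16
edge 12 of 15 (Blue): { 0; 1; 2; 3; 4; 5; 6; 97/16 | 49/8; 25/4; 13/2; 7 } ⇒ 195/32
edge 13 of 15 (Red): { 0; 1; 2; 3; 4; 5; 6; 97/16 | 195/32; 49/8; 25/4; 13/2; 7 } ⇒ 389/64
edge 14 of 15 (Blue): { 0; 1; 2; 3; 4; 5; 6; 97/16; 389/64 | 195/32; 49/8; 25/4; 13/2; 7 } ⇒ 779/128
edge 15 of 15 (Red): { 0; 1; 2; 3; 4; 5; 6; 97/16; 389/64 | 779/128; 195/32; 49/8; 25/4; 13/2; 7 } ⇒ 1557/256

1557/256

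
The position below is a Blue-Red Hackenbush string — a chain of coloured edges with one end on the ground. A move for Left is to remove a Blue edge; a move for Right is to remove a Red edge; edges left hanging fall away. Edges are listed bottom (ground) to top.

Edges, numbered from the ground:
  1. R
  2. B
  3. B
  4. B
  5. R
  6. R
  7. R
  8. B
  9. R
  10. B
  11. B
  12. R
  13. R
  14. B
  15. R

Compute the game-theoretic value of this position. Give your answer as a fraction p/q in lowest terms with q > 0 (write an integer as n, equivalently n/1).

-3739/16384

g_1 [R]  L=[·]  R=[0]  → -1
g_2 [RB]  L=[-1]  R=[0]  → -1/2
g_3 [RBB]  L=[-1; -1/2]  R=[0]  → -1/4
g_4 [RBBB]  L=[-1; -1/2; -1/4]  R=[0]  → -1/8
g_5 [RBBBR]  L=[-1; -1/2; -1/4]  R=[-1/8; 0]  → -3/16
g_6 [RBBBRR]  L=[-1; -1/2; -1/4]  R=[-3/16; -1/8; 0]  → -7/32
g_7 [RBBBRRR]  L=[-1; -1/2; -1/4]  R=[-7/32; -3/16; -1/8; 0]  → -15/64
g_8 [RBBBRRRB]  L=[-1; -1/2; -1/4; -15/64]  R=[-7/32; -3/16; -1/8; 0]  → -29/128
g_9 [RBBBRRRBR]  L=[-1; -1/2; -1/4; -15/64]  R=[-29/128; -7/32; -3/16; -1/8; 0]  → -59/256
g_10 [RBBBRRRBRB]  L=[-1; -1/2; -1/4; -15/64; -59/256]  R=[-29/128; -7/32; -3/16; -1/8; 0]  → -117/512
g_11 [RBBBRRRBRBB]  L=[-1; -1/2; -1/4; -15/64; -59/256; -117/512]  R=[-29/128; -7/32; -3/16; -1/8; 0]  → -233/1024
g_12 [RBBBRRRBRBBR]  L=[-1; -1/2; -1/4; -15/64; -59/256; -117/512]  R=[-233/1024; -29/128; -7/32; -3/16; -1/8; 0]  → -467/2048
g_13 [RBBBRRRBRBBRR]  L=[-1; -1/2; -1/4; -15/64; -59/256; -117/512]  R=[-467/2048; -233/1024; -29/128; -7/32; -3/16; -1/8; 0]  → -935/4096
g_14 [RBBBRRRBRBBRRB]  L=[-1; -1/2; -1/4; -15/64; -59/256; -117/512; -935/4096]  R=[-467/2048; -233/1024; -29/128; -7/32; -3/16; -1/8; 0]  → -1869/8192
g_15 [RBBBRRRBRBBRRBR]  L=[-1; -1/2; -1/4; -15/64; -59/256; -117/512; -935/4096]  R=[-1869/8192; -467/2048; -233/1024; -29/128; -7/32; -3/16; -1/8; 0]  → -3739/16384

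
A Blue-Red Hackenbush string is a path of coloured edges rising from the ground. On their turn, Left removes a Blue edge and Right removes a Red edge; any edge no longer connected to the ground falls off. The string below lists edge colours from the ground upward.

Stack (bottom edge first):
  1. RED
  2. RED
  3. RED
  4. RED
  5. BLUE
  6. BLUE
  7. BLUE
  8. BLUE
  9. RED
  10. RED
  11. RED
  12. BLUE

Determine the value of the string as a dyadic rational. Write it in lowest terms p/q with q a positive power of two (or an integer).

-797/256

g_1 [R]  L=[—]  R=[0]  gives -1
g_2 [RR]  L=[—]  R=[-1,0]  gives -2
g_3 [RRR]  L=[—]  R=[-2,-1,0]  gives -3
g_4 [RRRR]  L=[—]  R=[-3,-2,-1,0]  gives -4
g_5 [RRRRB]  L=[-4]  R=[-3,-2,-1,0]  gives -7/2
g_6 [RRRRBB]  L=[-4,-7/2]  R=[-3,-2,-1,0]  gives -13/4
g_7 [RRRRBBB]  L=[-4,-7/2,-13/4]  R=[-3,-2,-1,0]  gives -25/8
g_8 [RRRRBBBB]  L=[-4,-7/2,-13/4,-25/8]  R=[-3,-2,-1,0]  gives -49/16
g_9 [RRRRBBBBR]  L=[-4,-7/2,-13/4,-25/8]  R=[-49/16,-3,-2,-1,0]  gives -99/32
g_10 [RRRRBBBBRR]  L=[-4,-7/2,-13/4,-25/8]  R=[-99/32,-49/16,-3,-2,-1,0]  gives -199/64
g_11 [RRRRBBBBRRR]  L=[-4,-7/2,-13/4,-25/8]  R=[-199/64,-99/32,-49/16,-3,-2,-1,0]  gives -399/128
g_12 [RRRRBBBBRRRB]  L=[-4,-7/2,-13/4,-25/8,-399/128]  R=[-199/64,-99/32,-49/16,-3,-2,-1,0]  gives -797/256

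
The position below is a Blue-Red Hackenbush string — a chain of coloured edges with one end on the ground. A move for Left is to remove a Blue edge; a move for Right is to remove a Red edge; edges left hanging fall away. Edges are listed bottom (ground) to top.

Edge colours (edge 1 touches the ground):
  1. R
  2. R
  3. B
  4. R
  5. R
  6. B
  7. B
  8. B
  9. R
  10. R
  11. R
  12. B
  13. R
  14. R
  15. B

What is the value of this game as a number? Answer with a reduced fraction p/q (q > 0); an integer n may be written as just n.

Prefix values for R R B R R B B B R R R B R R B via {L|R} + simplicity:
1 of 15 · R · max L −∞ · min R 0 -> -1
2 of 15 · RR · max L −∞ · min R -1 -> -2
3 of 15 · RRB · max L -2 · min R -1 -> -3/2
4 of 15 · RRBR · max L -2 · min R -3/2 -> -7/4
5 of 15 · RRBRR · max L -2 · min R -7/4 -> -15/8
6 of 15 · RRBRRB · max L -15/8 · min R -7/4 -> -29/16
7 of 15 · RRBRRBB · max L -29/16 · min R -7/4 -> -57/32
8 of 15 · RRBRRBBB · max L -57/32 · min R -7/4 -> -113/64
9 of 15 · RRBRRBBBR · max L -57/32 · min R -113/64 -> -227/128
10 of 15 · RRBRRBBBRR · max L -57/32 · min R -227/128 -> -455/256
11 of 15 · RRBRRBBBRRR · max L -57/32 · min R -455/256 -> -911/512
12 of 15 · RRBRRBBBRRRB · max L -911/512 · min R -455/256 -> -1821/1024
13 of 15 · RRBRRBBBRRRBR · max L -911/512 · min R -1821/1024 -> -3643/2048
14 of 15 · RRBRRBBBRRRBRR · max L -911/512 · min R -3643/2048 -> -7287/4096
15 of 15 · RRBRRBBBRRRBRRB · max L -7287/4096 · min R -3643/2048 -> -14573/8192

-14573/8192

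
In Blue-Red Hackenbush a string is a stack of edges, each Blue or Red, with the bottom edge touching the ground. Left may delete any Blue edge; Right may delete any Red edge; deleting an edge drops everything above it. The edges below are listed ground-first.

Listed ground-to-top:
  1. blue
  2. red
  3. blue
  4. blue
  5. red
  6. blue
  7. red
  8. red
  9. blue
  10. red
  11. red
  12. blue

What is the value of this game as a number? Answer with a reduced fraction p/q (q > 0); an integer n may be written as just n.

1683/2048

v_1 [b]  L=[0]  R=[none]  ⇒ 1
v_2 [br]  L=[0]  R=[1]  ⇒ 1/2
v_3 [brb]  L=[0 1/2]  R=[1]  ⇒ 3/4
v_4 [brbb]  L=[0 1/2 3/4]  R=[1]  ⇒ 7/8
v_5 [brbbr]  L=[0 1/2 3/4]  R=[7/8 1]  ⇒ 13/16
v_6 [brbbrb]  L=[0 1/2 3/4 13/16]  R=[7/8 1]  ⇒ 27/32
v_7 [brbbrbr]  L=[0 1/2 3/4 13/16]  R=[27/32 7/8 1]  ⇒ 53/64
v_8 [brbbrbrr]  L=[0 1/2 3/4 13/16]  R=[53/64 27/32 7/8 1]  ⇒ 105/128
v_9 [brbbrbrrb]  L=[0 1/2 3/4 13/16 105/128]  R=[53/64 27/32 7/8 1]  ⇒ 211/256
v_10 [brbbrbrrbr]  L=[0 1/2 3/4 13/16 105/128]  R=[211/256 53/64 27/32 7/8 1]  ⇒ 421/512
v_11 [brbbrbrrbrr]  L=[0 1/2 3/4 13/16 105/128]  R=[421/512 211/256 53/64 27/32 7/8 1]  ⇒ 841/1024
v_12 [brbbrbrrbrrb]  L=[0 1/2 3/4 13/16 105/128 841/1024]  R=[421/512 211/256 53/64 27/32 7/8 1]  ⇒ 1683/2048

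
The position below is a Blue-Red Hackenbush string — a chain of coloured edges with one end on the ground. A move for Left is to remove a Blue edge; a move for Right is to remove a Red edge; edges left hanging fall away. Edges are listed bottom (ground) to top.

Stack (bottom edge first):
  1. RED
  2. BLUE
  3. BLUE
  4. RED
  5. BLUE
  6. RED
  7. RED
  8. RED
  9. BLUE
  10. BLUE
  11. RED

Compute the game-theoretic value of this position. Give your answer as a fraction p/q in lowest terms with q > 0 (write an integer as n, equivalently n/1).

Recurse on prefixes of the 11-edge string RED BLUE BLUE RED BLUE RED RED RED BLUE BLUE RED:
edge 1 of 11 (RED): { ∅ | 0 } so -1
edge 2 of 11 (BLUE): { -1 | 0 } so -1/2
edge 3 of 11 (BLUE): { -1 -1/2 | 0 } so -1/4
edge 4 of 11 (RED): { -1 -1/2 | -1/4 0 } so -3/8
edge 5 of 11 (BLUE): { -1 -1/2 -3/8 | -1/4 0 } so -5/16
edge 6 of 11 (RED): { -1 -1/2 -3/8 | -5/16 -1/4 0 } so -11/32
edge 7 of 11 (RED): { -1 -1/2 -3/8 | -11/32 -5/16 -1/4 0 } so -23/64
edge 8 of 11 (RED): { -1 -1/2 -3/8 | -23/64 -11/32 -5/16 -1/4 0 } so -47/128
edge 9 of 11 (BLUE): { -1 -1/2 -3/8 -47/128 | -23/64 -11/32 -5/16 -1/4 0 } so -93/256
edge 10 of 11 (BLUE): { -1 -1/2 -3/8 -47/128 -93/256 | -23/64 -11/32 -5/16 -1/4 0 } so -185/512
edge 11 of 11 (RED): { -1 -1/2 -3/8 -47/128 -93/256 | -185/512 -23/64 -11/32 -5/16 -1/4 0 } so -371/1024

-371/1024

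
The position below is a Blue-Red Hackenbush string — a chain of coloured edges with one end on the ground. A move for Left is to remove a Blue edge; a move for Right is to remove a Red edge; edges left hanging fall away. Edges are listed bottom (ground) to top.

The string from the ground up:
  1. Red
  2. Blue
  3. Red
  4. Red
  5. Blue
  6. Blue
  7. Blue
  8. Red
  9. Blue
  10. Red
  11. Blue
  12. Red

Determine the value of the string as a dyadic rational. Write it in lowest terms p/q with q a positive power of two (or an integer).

-1579/2048

val(R) = {  | 0 } — -1
val(RB) = { -1 | 0 } — -1/2
val(RBR) = { -1 | -1/2,0 } — -3/4
val(RBRR) = { -1 | -3/4,-1/2,0 } — -7/8
val(RBRRB) = { -1,-7/8 | -3/4,-1/2,0 } — -13/16
val(RBRRBB) = { -1,-7/8,-13/16 | -3/4,-1/2,0 } — -25/32
val(RBRRBBB) = { -1,-7/8,-13/16,-25/32 | -3/4,-1/2,0 } — -49/64
val(RBRRBBBR) = { -1,-7/8,-13/16,-25/32 | -49/64,-3/4,-1/2,0 } — -99/128
val(RBRRBBBRB) = { -1,-7/8,-13/16,-25/32,-99/128 | -49/64,-3/4,-1/2,0 } — -197/256
val(RBRRBBBRBR) = { -1,-7/8,-13/16,-25/32,-99/128 | -197/256,-49/64,-3/4,-1/2,0 } — -395/512
val(RBRRBBBRBRB) = { -1,-7/8,-13/16,-25/32,-99/128,-395/512 | -197/256,-49/64,-3/4,-1/2,0 } — -789/1024
val(RBRRBBBRBRBR) = { -1,-7/8,-13/16,-25/32,-99/128,-395/512 | -789/1024,-197/256,-49/64,-3/4,-1/2,0 } — -1579/2048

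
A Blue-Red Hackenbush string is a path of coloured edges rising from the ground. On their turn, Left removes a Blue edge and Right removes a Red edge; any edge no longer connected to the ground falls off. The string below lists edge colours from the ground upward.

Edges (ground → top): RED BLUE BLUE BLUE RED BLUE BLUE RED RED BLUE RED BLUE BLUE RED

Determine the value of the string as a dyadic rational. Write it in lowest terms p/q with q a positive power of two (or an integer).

Recurse on prefixes of the 14-edge string RED BLUE BLUE BLUE RED BLUE BLUE RED RED BLUE RED BLUE BLUE RED:
R: Left {  }, Right { 0 } so simplest -1
RB: Left { -1 }, Right { 0 } so simplest -1/2
RBB: Left { -1; -1/2 }, Right { 0 } so simplest -1/4
RBBB: Left { -1; -1/2; -1/4 }, Right { 0 } so simplest -1/8
RBBBR: Left { -1; -1/2; -1/4 }, Right { -1/8; 0 } so simplest -3/16
RBBBRB: Left { -1; -1/2; -1/4; -3/16 }, Right { -1/8; 0 } so simplest -5/32
RBBBRBB: Left { -1; -1/2; -1/4; -3/16; -5/32 }, Right { -1/8; 0 } so simplest -9/64
RBBBRBBR: Left { -1; -1/2; -1/4; -3/16; -5/32 }, Right { -9/64; -1/8; 0 } so simplest -19/128
RBBBRBBRR: Left { -1; -1/2; -1/4; -3/16; -5/32 }, Right { -19/128; -9/64; -1/8; 0 } so simplest -39/256
RBBBRBBRRB: Left { -1; -1/2; -1/4; -3/16; -5/32; -39/256 }, Right { -19/128; -9/64; -1/8; 0 } so simplest -77/512
RBBBRBBRRBR: Left { -1; -1/2; -1/4; -3/16; -5/32; -39/256 }, Right { -77/512; -19/128; -9/64; -1/8; 0 } so simplest -155/1024
RBBBRBBRRBRB: Left { -1; -1/2; -1/4; -3/16; -5/32; -39/256; -155/1024 }, Right { -77/512; -19/128; -9/64; -1/8; 0 } so simplest -309/2048
RBBBRBBRRBRBB: Left { -1; -1/2; -1/4; -3/16; -5/32; -39/256; -155/1024; -309/2048 }, Right { -77/512; -19/128; -9/64; -1/8; 0 } so simplest -617/4096
RBBBRBBRRBRBBR: Left { -1; -1/2; -1/4; -3/16; -5/32; -39/256; -155/1024; -309/2048 }, Right { -617/4096; -77/512; -19/128; -9/64; -1/8; 0 } so simplest -1235/8192

-1235/8192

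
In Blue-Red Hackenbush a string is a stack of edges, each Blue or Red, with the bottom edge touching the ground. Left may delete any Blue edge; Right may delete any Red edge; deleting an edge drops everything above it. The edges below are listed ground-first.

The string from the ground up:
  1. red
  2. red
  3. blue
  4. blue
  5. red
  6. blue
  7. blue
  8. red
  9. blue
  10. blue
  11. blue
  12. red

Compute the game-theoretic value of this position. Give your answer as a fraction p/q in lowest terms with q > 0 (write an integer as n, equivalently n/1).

-1315/1024

Build v(s[:k]) for k = 1..12, string s = red red blue blue red blue blue red blue blue blue red.
v_1 [r]  L=[none]  R=[0]  -> -1
v_2 [rr]  L=[none]  R=[-1, 0]  -> -2
v_3 [rrb]  L=[-2]  R=[-1, 0]  -> -3/2
v_4 [rrbb]  L=[-2, -3/2]  R=[-1, 0]  -> -5/4
v_5 [rrbbr]  L=[-2, -3/2]  R=[-5/4, -1, 0]  -> -11/8
v_6 [rrbbrb]  L=[-2, -3/2, -11/8]  R=[-5/4, -1, 0]  -> -21/16
v_7 [rrbbrbb]  L=[-2, -3/2, -11/8, -21/16]  R=[-5/4, -1, 0]  -> -41/32
v_8 [rrbbrbbr]  L=[-2, -3/2, -11/8, -21/16]  R=[-41/32, -5/4, -1, 0]  -> -83/64
v_9 [rrbbrbbrb]  L=[-2, -3/2, -11/8, -21/16, -83/64]  R=[-41/32, -5/4, -1, 0]  -> -165/128
v_10 [rrbbrbbrbb]  L=[-2, -3/2, -11/8, -21/16, -83/64, -165/128]  R=[-41/32, -5/4, -1, 0]  -> -329/256
v_11 [rrbbrbbrbbb]  L=[-2, -3/2, -11/8, -21/16, -83/64, -165/128, -329/256]  R=[-41/32, -5/4, -1, 0]  -> -657/512
v_12 [rrbbrbbrbbbr]  L=[-2, -3/2, -11/8, -21/16, -83/64, -165/128, -329/256]  R=[-657/512, -41/32, -5/4, -1, 0]  -> -1315/1024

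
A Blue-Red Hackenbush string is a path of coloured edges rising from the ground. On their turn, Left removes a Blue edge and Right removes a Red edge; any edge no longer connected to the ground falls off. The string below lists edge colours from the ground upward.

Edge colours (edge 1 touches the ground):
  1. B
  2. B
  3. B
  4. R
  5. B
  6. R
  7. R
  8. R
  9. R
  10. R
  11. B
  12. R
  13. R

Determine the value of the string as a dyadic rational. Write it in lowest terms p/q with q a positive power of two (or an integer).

Build G(s[:k]) for k = 1..13, string s = B B B R B R R R R R B R R.
G_1 [B]  L=[0]  R=[none]  — 1
G_2 [BB]  L=[0; 1]  R=[none]  — 2
G_3 [BBB]  L=[0; 1; 2]  R=[none]  — 3
G_4 [BBBR]  L=[0; 1; 2]  R=[3]  — 5/2
G_5 [BBBRB]  L=[0; 1; 2; 5/2]  R=[3]  — 11/4
G_6 [BBBRBR]  L=[0; 1; 2; 5/2]  R=[11/4; 3]  — 21/8
G_7 [BBBRBRR]  L=[0; 1; 2; 5/2]  R=[21/8; 11/4; 3]  — 41/16
G_8 [BBBRBRRR]  L=[0; 1; 2; 5/2]  R=[41/16; 21/8; 11/4; 3]  — 81/32
G_9 [BBBRBRRRR]  L=[0; 1; 2; 5/2]  R=[81/32; 41/16; 21/8; 11/4; 3]  — 161/64
G_10 [BBBRBRRRRR]  L=[0; 1; 2; 5/2]  R=[161/64; 81/32; 41/16; 21/8; 11/4; 3]  — 321/128
G_11 [BBBRBRRRRRB]  L=[0; 1; 2; 5/2; 321/128]  R=[161/64; 81/32; 41/16; 21/8; 11/4; 3]  — 643/256
G_12 [BBBRBRRRRRBR]  L=[0; 1; 2; 5/2; 321/128]  R=[643/256; 161/64; 81/32; 41/16; 21/8; 11/4; 3]  — 1285/512
G_13 [BBBRBRRRRRBRR]  L=[0; 1; 2; 5/2; 321/128]  R=[1285/512; 643/256; 161/64; 81/32; 41/16; 21/8; 11/4; 3]  — 2569/1024

2569/1024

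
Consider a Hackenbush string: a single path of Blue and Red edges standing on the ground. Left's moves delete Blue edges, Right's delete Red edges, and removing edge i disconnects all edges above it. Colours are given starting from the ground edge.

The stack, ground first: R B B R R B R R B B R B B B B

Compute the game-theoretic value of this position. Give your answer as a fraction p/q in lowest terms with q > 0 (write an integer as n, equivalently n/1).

Prefix values for R B B R R B R R B B R B B B B via {L|R} + simplicity:
v(R) = {  | 0 } gives -1
v(RB) = { -1 | 0 } gives -1/2
v(RBB) = { -1; -1/2 | 0 } gives -1/4
v(RBBR) = { -1; -1/2 | -1/4; 0 } gives -3/8
v(RBBRR) = { -1; -1/2 | -3/8; -1/4; 0 } gives -7/16
v(RBBRRB) = { -1; -1/2; -7/16 | -3/8; -1/4; 0 } gives -13/32
v(RBBRRBR) = { -1; -1/2; -7/16 | -13/32; -3/8; -1/4; 0 } gives -27/64
v(RBBRRBRR) = { -1; -1/2; -7/16 | -27/64; -13/32; -3/8; -1/4; 0 } gives -55/128
v(RBBRRBRRB) = { -1; -1/2; -7/16; -55/128 | -27/64; -13/32; -3/8; -1/4; 0 } gives -109/256
v(RBBRRBRRBB) = { -1; -1/2; -7/16; -55/128; -109/256 | -27/64; -13/32; -3/8; -1/4; 0 } gives -217/512
v(RBBRRBRRBBR) = { -1; -1/2; -7/16; -55/128; -109/256 | -217/512; -27/64; -13/32; -3/8; -1/4; 0 } gives -435/1024
v(RBBRRBRRBBRB) = { -1; -1/2; -7/16; -55/128; -109/256; -435/1024 | -217/512; -27/64; -13/32; -3/8; -1/4; 0 } gives -869/2048
v(RBBRRBRRBBRBB) = { -1; -1/2; -7/16; -55/128; -109/256; -435/1024; -869/2048 | -217/512; -27/64; -13/32; -3/8; -1/4; 0 } gives -1737/4096
v(RBBRRBRRBBRBBB) = { -1; -1/2; -7/16; -55/128; -109/256; -435/1024; -869/2048; -1737/4096 | -217/512; -27/64; -13/32; -3/8; -1/4; 0 } gives -3473/8192
v(RBBRRBRRBBRBBBB) = { -1; -1/2; -7/16; -55/128; -109/256; -435/1024; -869/2048; -1737/4096; -3473/8192 | -217/512; -27/64; -13/32; -3/8; -1/4; 0 } gives -6945/16384

-6945/16384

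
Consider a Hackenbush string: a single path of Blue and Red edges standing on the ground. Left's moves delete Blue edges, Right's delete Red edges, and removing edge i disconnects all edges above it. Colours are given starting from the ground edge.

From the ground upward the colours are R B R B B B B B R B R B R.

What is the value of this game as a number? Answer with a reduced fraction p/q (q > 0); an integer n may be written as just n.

-2091/4096

step 1: add R to get R; options L={ none } R={ 0 } → -1
step 2: add B to get RB; options L={ -1 } R={ 0 } → -1/2
step 3: add R to get RBR; options L={ -1 } R={ -1/2; 0 } → -3/4
step 4: add B to get RBRB; options L={ -1; -3/4 } R={ -1/2; 0 } → -5/8
step 5: add B to get RBRBB; options L={ -1; -3/4; -5/8 } R={ -1/2; 0 } → -9/16
step 6: add B to get RBRBBB; options L={ -1; -3/4; -5/8; -9/16 } R={ -1/2; 0 } → -17/32
step 7: add B to get RBRBBBB; options L={ -1; -3/4; -5/8; -9/16; -17/32 } R={ -1/2; 0 } → -33/64
step 8: add B to get RBRBBBBB; options L={ -1; -3/4; -5/8; -9/16; -17/32; -33/64 } R={ -1/2; 0 } → -65/128
step 9: add R to get RBRBBBBBR; options L={ -1; -3/4; -5/8; -9/16; -17/32; -33/64 } R={ -65/128; -1/2; 0 } → -131/256
step 10: add B to get RBRBBBBBRB; options L={ -1; -3/4; -5/8; -9/16; -17/32; -33/64; -131/256 } R={ -65/128; -1/2; 0 } → -261/512
step 11: add R to get RBRBBBBBRBR; options L={ -1; -3/4; -5/8; -9/16; -17/32; -33/64; -131/256 } R={ -261/512; -65/128; -1/2; 0 } → -523/1024
step 12: add B to get RBRBBBBBRBRB; options L={ -1; -3/4; -5/8; -9/16; -17/32; -33/64; -131/256; -523/1024 } R={ -261/512; -65/128; -1/2; 0 } → -1045/2048
step 13: add R to get RBRBBBBBRBRBR; options L={ -1; -3/4; -5/8; -9/16; -17/32; -33/64; -131/256; -523/1024 } R={ -1045/2048; -261/512; -65/128; -1/2; 0 } → -2091/4096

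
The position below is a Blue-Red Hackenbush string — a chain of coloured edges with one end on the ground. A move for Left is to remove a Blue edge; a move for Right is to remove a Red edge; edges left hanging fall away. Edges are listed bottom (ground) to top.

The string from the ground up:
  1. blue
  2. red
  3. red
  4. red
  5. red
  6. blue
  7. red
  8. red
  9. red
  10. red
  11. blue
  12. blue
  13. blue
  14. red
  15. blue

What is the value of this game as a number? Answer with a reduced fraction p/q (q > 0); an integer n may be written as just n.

1083/16384

Prefix values for blue red red red red blue red red red red blue blue blue red blue via {L|R} + simplicity:
step 1: add blue to get b; options L={ 0 } R={ · } — 1
step 2: add red to get br; options L={ 0 } R={ 1 } — 1/2
step 3: add red to get brr; options L={ 0 } R={ 1/2; 1 } — 1/4
step 4: add red to get brrr; options L={ 0 } R={ 1/4; 1/2; 1 } — 1/8
step 5: add red to get brrrr; options L={ 0 } R={ 1/8; 1/4; 1/2; 1 } — 1/16
step 6: add blue to get brrrrb; options L={ 0; 1/16 } R={ 1/8; 1/4; 1/2; 1 } — 3/32
step 7: add red to get brrrrbr; options L={ 0; 1/16 } R={ 3/32; 1/8; 1/4; 1/2; 1 } — 5/64
step 8: add red to get brrrrbrr; options L={ 0; 1/16 } R={ 5/64; 3/32; 1/8; 1/4; 1/2; 1 } — 9/128
step 9: add red to get brrrrbrrr; options L={ 0; 1/16 } R={ 9/128; 5/64; 3/32; 1/8; 1/4; 1/2; 1 } — 17/256
step 10: add red to get brrrrbrrrr; options L={ 0; 1/16 } R={ 17/256; 9/128; 5/64; 3/32; 1/8; 1/4; 1/2; 1 } — 33/512
step 11: add blue to get brrrrbrrrrb; options L={ 0; 1/16; 33/512 } R={ 17/256; 9/128; 5/64; 3/32; 1/8; 1/4; 1/2; 1 } — 67/1024
step 12: add blue to get brrrrbrrrrbb; options L={ 0; 1/16; 33/512; 67/1024 } R={ 17/256; 9/128; 5/64; 3/32; 1/8; 1/4; 1/2; 1 } — 135/2048
step 13: add blue to get brrrrbrrrrbbb; options L={ 0; 1/16; 33/512; 67/1024; 135/2048 } R={ 17/256; 9/128; 5/64; 3/32; 1/8; 1/4; 1/2; 1 } — 271/4096
step 14: add red to get brrrrbrrrrbbbr; options L={ 0; 1/16; 33/512; 67/1024; 135/2048 } R={ 271/4096; 17/256; 9/128; 5/64; 3/32; 1/8; 1/4; 1/2; 1 } — 541/8192
step 15: add blue to get brrrrbrrrrbbbrb; options L={ 0; 1/16; 33/512; 67/1024; 135/2048; 541/8192 } R={ 271/4096; 17/256; 9/128; 5/64; 3/32; 1/8; 1/4; 1/2; 1 } — 1083/16384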